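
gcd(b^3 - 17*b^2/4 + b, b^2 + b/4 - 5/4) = 1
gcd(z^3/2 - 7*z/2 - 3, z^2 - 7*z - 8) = z + 1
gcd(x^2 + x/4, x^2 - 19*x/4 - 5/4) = x + 1/4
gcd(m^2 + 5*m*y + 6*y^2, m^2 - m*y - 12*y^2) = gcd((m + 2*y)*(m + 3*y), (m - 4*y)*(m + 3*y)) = m + 3*y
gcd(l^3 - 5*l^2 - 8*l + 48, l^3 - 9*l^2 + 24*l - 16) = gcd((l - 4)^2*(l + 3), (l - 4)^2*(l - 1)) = l^2 - 8*l + 16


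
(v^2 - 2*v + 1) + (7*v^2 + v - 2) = 8*v^2 - v - 1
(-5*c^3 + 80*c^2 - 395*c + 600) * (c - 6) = -5*c^4 + 110*c^3 - 875*c^2 + 2970*c - 3600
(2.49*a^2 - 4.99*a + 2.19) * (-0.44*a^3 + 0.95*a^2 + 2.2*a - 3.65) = -1.0956*a^5 + 4.5611*a^4 - 0.2261*a^3 - 17.986*a^2 + 23.0315*a - 7.9935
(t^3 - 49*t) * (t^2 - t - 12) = t^5 - t^4 - 61*t^3 + 49*t^2 + 588*t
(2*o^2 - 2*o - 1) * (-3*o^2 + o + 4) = -6*o^4 + 8*o^3 + 9*o^2 - 9*o - 4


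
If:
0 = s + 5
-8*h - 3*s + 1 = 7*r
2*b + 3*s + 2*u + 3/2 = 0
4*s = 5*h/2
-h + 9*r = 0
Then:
No Solution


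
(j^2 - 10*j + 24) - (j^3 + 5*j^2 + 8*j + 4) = -j^3 - 4*j^2 - 18*j + 20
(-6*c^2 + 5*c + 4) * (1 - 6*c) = 36*c^3 - 36*c^2 - 19*c + 4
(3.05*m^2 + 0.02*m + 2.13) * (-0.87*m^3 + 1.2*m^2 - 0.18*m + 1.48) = -2.6535*m^5 + 3.6426*m^4 - 2.3781*m^3 + 7.0664*m^2 - 0.3538*m + 3.1524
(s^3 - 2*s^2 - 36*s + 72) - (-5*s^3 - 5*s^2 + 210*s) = 6*s^3 + 3*s^2 - 246*s + 72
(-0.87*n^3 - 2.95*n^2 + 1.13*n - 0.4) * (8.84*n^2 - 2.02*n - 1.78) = -7.6908*n^5 - 24.3206*n^4 + 17.4968*n^3 - 0.5676*n^2 - 1.2034*n + 0.712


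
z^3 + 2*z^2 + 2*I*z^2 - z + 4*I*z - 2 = (z + 2)*(z + I)^2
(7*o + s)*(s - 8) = 7*o*s - 56*o + s^2 - 8*s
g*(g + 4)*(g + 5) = g^3 + 9*g^2 + 20*g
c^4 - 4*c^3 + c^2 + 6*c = c*(c - 3)*(c - 2)*(c + 1)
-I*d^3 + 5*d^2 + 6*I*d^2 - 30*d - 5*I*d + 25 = (d - 5)*(d + 5*I)*(-I*d + I)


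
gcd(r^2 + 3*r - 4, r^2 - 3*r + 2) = r - 1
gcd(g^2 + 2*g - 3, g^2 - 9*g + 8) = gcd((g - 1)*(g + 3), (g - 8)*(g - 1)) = g - 1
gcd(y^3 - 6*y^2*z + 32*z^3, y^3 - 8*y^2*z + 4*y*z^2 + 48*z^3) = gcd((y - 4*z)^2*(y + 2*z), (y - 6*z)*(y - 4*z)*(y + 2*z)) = y^2 - 2*y*z - 8*z^2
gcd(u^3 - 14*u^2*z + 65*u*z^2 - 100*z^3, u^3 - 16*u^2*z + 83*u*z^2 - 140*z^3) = u^2 - 9*u*z + 20*z^2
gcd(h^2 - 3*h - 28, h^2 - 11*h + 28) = h - 7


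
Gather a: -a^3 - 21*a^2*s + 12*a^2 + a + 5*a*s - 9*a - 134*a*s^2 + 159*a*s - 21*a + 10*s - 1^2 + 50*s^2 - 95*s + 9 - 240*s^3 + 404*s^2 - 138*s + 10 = -a^3 + a^2*(12 - 21*s) + a*(-134*s^2 + 164*s - 29) - 240*s^3 + 454*s^2 - 223*s + 18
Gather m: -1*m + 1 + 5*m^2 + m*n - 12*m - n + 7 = 5*m^2 + m*(n - 13) - n + 8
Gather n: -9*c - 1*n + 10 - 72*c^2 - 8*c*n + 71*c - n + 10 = -72*c^2 + 62*c + n*(-8*c - 2) + 20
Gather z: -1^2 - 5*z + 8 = 7 - 5*z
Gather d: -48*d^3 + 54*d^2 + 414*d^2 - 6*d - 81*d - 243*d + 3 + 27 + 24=-48*d^3 + 468*d^2 - 330*d + 54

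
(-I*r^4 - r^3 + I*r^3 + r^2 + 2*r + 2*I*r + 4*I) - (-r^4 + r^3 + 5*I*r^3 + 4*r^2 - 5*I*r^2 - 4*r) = r^4 - I*r^4 - 2*r^3 - 4*I*r^3 - 3*r^2 + 5*I*r^2 + 6*r + 2*I*r + 4*I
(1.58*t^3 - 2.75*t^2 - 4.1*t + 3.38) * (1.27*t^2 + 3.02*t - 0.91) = 2.0066*t^5 + 1.2791*t^4 - 14.9498*t^3 - 5.5869*t^2 + 13.9386*t - 3.0758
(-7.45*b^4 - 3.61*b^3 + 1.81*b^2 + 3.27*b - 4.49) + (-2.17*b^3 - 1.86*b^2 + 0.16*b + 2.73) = -7.45*b^4 - 5.78*b^3 - 0.05*b^2 + 3.43*b - 1.76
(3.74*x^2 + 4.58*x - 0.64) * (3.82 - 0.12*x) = -0.4488*x^3 + 13.7372*x^2 + 17.5724*x - 2.4448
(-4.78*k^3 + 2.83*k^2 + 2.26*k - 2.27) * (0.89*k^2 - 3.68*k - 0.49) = -4.2542*k^5 + 20.1091*k^4 - 6.0608*k^3 - 11.7238*k^2 + 7.2462*k + 1.1123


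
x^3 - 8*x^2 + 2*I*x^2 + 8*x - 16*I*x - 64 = (x - 8)*(x - 2*I)*(x + 4*I)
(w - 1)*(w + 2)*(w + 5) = w^3 + 6*w^2 + 3*w - 10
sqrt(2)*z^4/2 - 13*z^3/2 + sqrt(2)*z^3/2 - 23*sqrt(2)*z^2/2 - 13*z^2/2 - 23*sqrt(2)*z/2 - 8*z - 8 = (z + 1)*(z - 8*sqrt(2))*(z + sqrt(2)/2)*(sqrt(2)*z/2 + 1)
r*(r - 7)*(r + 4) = r^3 - 3*r^2 - 28*r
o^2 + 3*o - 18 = (o - 3)*(o + 6)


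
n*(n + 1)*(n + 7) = n^3 + 8*n^2 + 7*n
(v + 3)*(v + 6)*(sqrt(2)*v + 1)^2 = 2*v^4 + 2*sqrt(2)*v^3 + 18*v^3 + 18*sqrt(2)*v^2 + 37*v^2 + 9*v + 36*sqrt(2)*v + 18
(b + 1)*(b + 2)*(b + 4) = b^3 + 7*b^2 + 14*b + 8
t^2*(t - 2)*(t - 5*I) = t^4 - 2*t^3 - 5*I*t^3 + 10*I*t^2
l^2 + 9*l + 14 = (l + 2)*(l + 7)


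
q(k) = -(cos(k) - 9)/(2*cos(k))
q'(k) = -(cos(k) - 9)*sin(k)/(2*cos(k)^2) + sin(k)/(2*cos(k))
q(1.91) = -14.02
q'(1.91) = 38.33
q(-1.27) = 14.69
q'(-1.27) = -48.96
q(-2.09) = -9.57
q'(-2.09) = -15.87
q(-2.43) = -6.44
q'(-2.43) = -5.12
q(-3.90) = -6.70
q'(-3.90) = 5.87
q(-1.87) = -15.77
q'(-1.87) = -49.49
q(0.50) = 4.63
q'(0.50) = 2.80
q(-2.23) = -7.85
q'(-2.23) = -9.48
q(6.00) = 4.19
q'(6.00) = -1.36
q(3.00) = -5.05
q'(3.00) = 0.65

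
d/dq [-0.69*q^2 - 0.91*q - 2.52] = -1.38*q - 0.91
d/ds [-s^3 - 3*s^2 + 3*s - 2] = -3*s^2 - 6*s + 3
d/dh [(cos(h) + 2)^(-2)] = 2*sin(h)/(cos(h) + 2)^3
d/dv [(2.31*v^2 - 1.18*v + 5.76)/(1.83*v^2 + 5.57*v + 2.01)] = (15.0261*v^2 - 11.7954*v - 34.455)/(3.3489*v^4 + 20.3862*v^3 + 38.3815*v^2 + 22.3914*v + 4.0401)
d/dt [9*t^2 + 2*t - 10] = 18*t + 2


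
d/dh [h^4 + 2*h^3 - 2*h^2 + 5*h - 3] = 4*h^3 + 6*h^2 - 4*h + 5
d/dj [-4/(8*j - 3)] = 32/(8*j - 3)^2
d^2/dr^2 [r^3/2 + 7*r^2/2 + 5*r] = 3*r + 7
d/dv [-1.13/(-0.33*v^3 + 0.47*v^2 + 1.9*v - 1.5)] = (-1.1187*v^2 + 1.0622*v + 2.147)/(0.33*v^3 - 0.47*v^2 - 1.9*v + 1.5)^2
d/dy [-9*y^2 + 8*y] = 8 - 18*y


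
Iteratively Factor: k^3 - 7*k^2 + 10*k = (k - 5)*(k^2 - 2*k) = k*(k - 5)*(k - 2)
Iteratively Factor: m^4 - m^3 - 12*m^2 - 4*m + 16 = (m - 1)*(m^3 - 12*m - 16) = (m - 1)*(m + 2)*(m^2 - 2*m - 8) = (m - 4)*(m - 1)*(m + 2)*(m + 2)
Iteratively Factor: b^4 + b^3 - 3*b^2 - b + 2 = (b - 1)*(b^3 + 2*b^2 - b - 2) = (b - 1)*(b + 2)*(b^2 - 1) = (b - 1)*(b + 1)*(b + 2)*(b - 1)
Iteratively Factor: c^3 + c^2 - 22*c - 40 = (c + 4)*(c^2 - 3*c - 10) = (c + 2)*(c + 4)*(c - 5)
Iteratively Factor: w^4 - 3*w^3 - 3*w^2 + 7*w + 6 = (w + 1)*(w^3 - 4*w^2 + w + 6) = (w + 1)^2*(w^2 - 5*w + 6) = (w - 3)*(w + 1)^2*(w - 2)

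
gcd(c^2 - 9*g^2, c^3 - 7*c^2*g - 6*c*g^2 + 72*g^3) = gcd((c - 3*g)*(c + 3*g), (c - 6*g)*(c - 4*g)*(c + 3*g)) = c + 3*g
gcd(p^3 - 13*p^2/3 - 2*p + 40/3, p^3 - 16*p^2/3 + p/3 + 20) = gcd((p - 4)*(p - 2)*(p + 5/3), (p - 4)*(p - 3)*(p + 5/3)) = p^2 - 7*p/3 - 20/3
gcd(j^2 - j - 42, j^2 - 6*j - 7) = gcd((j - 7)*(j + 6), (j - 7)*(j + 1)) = j - 7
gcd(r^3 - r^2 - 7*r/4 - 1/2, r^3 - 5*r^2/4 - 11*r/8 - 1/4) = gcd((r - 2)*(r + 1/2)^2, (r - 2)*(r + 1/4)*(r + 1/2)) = r^2 - 3*r/2 - 1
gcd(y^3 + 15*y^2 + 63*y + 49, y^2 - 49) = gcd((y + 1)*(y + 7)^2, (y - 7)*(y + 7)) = y + 7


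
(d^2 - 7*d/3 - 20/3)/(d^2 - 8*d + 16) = (d + 5/3)/(d - 4)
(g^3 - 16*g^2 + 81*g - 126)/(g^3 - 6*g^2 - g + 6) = (g^2 - 10*g + 21)/(g^2 - 1)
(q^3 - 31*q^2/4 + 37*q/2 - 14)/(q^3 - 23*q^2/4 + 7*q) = (q - 2)/q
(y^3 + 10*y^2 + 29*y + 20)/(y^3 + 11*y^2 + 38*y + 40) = (y + 1)/(y + 2)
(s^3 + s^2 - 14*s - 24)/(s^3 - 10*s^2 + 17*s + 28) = (s^2 + 5*s + 6)/(s^2 - 6*s - 7)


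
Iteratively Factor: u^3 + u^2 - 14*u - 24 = (u + 3)*(u^2 - 2*u - 8) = (u + 2)*(u + 3)*(u - 4)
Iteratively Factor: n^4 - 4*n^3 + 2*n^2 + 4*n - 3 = (n - 3)*(n^3 - n^2 - n + 1) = (n - 3)*(n - 1)*(n^2 - 1) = (n - 3)*(n - 1)*(n + 1)*(n - 1)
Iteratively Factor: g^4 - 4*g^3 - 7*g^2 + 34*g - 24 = (g - 4)*(g^3 - 7*g + 6) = (g - 4)*(g + 3)*(g^2 - 3*g + 2) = (g - 4)*(g - 1)*(g + 3)*(g - 2)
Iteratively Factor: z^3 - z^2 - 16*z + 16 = (z - 1)*(z^2 - 16) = (z - 1)*(z + 4)*(z - 4)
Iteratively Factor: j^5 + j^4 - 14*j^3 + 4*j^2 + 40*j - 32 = (j - 2)*(j^4 + 3*j^3 - 8*j^2 - 12*j + 16) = (j - 2)*(j - 1)*(j^3 + 4*j^2 - 4*j - 16) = (j - 2)*(j - 1)*(j + 2)*(j^2 + 2*j - 8) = (j - 2)^2*(j - 1)*(j + 2)*(j + 4)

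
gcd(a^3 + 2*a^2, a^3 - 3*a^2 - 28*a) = a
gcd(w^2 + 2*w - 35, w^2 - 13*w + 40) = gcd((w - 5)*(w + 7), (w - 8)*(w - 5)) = w - 5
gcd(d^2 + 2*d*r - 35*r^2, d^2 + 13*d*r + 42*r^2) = d + 7*r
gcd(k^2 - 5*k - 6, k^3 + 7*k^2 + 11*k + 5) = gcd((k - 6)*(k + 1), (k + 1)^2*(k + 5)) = k + 1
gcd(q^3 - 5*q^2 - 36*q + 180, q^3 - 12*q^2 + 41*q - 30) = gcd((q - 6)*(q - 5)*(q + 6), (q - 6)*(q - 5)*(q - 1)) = q^2 - 11*q + 30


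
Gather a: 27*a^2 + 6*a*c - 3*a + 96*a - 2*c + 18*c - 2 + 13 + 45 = 27*a^2 + a*(6*c + 93) + 16*c + 56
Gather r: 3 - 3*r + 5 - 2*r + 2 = 10 - 5*r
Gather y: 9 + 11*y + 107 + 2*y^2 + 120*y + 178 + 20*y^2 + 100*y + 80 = 22*y^2 + 231*y + 374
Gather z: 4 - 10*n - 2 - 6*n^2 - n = -6*n^2 - 11*n + 2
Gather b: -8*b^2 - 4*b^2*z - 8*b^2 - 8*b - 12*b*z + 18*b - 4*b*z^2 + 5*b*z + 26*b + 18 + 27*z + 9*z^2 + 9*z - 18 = b^2*(-4*z - 16) + b*(-4*z^2 - 7*z + 36) + 9*z^2 + 36*z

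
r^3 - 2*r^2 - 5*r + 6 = (r - 3)*(r - 1)*(r + 2)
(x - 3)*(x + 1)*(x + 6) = x^3 + 4*x^2 - 15*x - 18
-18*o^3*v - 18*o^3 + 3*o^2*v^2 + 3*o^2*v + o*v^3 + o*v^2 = (-3*o + v)*(6*o + v)*(o*v + o)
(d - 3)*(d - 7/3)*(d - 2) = d^3 - 22*d^2/3 + 53*d/3 - 14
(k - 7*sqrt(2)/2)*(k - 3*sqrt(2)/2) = k^2 - 5*sqrt(2)*k + 21/2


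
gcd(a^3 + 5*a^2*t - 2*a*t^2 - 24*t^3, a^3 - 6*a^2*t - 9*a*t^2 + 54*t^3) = a + 3*t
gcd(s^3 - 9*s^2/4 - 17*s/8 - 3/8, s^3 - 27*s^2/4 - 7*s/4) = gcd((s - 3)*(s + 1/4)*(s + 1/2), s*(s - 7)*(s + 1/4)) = s + 1/4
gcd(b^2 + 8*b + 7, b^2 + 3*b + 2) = b + 1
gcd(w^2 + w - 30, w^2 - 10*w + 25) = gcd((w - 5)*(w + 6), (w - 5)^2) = w - 5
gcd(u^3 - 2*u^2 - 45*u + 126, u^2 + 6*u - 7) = u + 7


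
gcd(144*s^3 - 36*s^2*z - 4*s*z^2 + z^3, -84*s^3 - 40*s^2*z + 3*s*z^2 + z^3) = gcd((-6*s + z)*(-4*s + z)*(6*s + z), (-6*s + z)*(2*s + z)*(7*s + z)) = -6*s + z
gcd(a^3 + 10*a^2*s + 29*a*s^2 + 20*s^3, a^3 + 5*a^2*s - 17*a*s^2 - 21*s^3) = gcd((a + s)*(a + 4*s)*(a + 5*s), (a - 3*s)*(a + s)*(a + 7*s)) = a + s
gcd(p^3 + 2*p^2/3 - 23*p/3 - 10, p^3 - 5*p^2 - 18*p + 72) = p - 3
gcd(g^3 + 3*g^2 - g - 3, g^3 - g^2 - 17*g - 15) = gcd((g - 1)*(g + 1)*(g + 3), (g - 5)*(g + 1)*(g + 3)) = g^2 + 4*g + 3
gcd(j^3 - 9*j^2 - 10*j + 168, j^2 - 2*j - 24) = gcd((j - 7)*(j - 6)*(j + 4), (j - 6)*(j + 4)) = j^2 - 2*j - 24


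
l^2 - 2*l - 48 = (l - 8)*(l + 6)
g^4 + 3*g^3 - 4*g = g*(g - 1)*(g + 2)^2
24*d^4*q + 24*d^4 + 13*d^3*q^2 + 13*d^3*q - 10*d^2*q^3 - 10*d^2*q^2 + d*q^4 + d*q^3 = (-8*d + q)*(-3*d + q)*(d + q)*(d*q + d)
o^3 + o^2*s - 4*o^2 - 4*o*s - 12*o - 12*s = (o - 6)*(o + 2)*(o + s)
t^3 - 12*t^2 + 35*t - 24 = (t - 8)*(t - 3)*(t - 1)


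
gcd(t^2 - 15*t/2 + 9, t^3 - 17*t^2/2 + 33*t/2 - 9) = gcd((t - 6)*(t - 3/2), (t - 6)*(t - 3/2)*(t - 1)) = t^2 - 15*t/2 + 9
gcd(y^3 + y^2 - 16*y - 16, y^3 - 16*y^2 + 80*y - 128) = y - 4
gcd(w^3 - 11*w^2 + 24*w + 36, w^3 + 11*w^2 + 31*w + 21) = w + 1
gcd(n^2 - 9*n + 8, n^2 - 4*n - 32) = n - 8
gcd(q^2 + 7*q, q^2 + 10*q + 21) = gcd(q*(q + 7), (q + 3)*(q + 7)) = q + 7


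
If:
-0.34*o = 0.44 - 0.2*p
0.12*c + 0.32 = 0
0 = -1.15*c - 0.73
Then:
No Solution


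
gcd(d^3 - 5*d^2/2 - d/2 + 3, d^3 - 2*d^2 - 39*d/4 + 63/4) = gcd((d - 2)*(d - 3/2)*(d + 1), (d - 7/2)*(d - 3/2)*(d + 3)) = d - 3/2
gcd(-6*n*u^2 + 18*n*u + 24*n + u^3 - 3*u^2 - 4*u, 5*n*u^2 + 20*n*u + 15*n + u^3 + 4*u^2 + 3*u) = u + 1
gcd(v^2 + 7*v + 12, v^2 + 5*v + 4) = v + 4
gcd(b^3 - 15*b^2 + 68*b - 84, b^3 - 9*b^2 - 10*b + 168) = b^2 - 13*b + 42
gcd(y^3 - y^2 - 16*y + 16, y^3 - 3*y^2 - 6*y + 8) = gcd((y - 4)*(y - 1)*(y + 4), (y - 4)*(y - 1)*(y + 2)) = y^2 - 5*y + 4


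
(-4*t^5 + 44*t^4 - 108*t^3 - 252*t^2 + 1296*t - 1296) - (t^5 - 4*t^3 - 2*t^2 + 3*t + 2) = -5*t^5 + 44*t^4 - 104*t^3 - 250*t^2 + 1293*t - 1298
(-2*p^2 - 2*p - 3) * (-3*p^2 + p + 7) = 6*p^4 + 4*p^3 - 7*p^2 - 17*p - 21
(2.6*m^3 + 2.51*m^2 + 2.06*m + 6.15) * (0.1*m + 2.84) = 0.26*m^4 + 7.635*m^3 + 7.3344*m^2 + 6.4654*m + 17.466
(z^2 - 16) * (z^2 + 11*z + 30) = z^4 + 11*z^3 + 14*z^2 - 176*z - 480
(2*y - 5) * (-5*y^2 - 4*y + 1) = -10*y^3 + 17*y^2 + 22*y - 5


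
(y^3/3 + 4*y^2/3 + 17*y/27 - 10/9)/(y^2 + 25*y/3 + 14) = (9*y^3 + 36*y^2 + 17*y - 30)/(9*(3*y^2 + 25*y + 42))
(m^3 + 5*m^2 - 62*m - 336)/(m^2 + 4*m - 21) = (m^2 - 2*m - 48)/(m - 3)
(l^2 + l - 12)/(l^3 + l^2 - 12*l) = 1/l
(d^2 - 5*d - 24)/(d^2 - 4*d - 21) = (d - 8)/(d - 7)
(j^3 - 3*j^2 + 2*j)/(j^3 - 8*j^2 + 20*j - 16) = j*(j - 1)/(j^2 - 6*j + 8)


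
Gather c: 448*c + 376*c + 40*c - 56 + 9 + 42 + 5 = 864*c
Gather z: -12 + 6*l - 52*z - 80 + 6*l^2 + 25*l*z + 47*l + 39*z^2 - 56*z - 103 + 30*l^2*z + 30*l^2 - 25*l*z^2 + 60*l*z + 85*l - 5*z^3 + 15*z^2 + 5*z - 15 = 36*l^2 + 138*l - 5*z^3 + z^2*(54 - 25*l) + z*(30*l^2 + 85*l - 103) - 210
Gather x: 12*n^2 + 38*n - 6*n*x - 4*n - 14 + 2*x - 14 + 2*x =12*n^2 + 34*n + x*(4 - 6*n) - 28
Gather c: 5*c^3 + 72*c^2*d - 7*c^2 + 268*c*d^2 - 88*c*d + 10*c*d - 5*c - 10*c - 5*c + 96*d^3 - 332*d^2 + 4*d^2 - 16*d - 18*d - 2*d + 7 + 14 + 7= 5*c^3 + c^2*(72*d - 7) + c*(268*d^2 - 78*d - 20) + 96*d^3 - 328*d^2 - 36*d + 28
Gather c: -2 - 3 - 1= -6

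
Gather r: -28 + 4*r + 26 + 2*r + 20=6*r + 18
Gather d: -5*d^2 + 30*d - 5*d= -5*d^2 + 25*d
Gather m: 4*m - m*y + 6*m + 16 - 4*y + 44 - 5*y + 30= m*(10 - y) - 9*y + 90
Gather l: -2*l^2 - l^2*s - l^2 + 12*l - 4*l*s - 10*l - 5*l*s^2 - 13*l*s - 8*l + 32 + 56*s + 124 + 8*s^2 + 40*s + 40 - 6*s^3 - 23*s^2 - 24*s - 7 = l^2*(-s - 3) + l*(-5*s^2 - 17*s - 6) - 6*s^3 - 15*s^2 + 72*s + 189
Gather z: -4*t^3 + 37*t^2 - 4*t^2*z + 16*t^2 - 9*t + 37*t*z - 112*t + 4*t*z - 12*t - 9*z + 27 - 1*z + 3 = -4*t^3 + 53*t^2 - 133*t + z*(-4*t^2 + 41*t - 10) + 30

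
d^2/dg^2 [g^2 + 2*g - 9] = 2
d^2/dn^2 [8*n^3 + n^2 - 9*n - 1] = 48*n + 2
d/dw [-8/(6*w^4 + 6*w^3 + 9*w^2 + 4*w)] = 16*(12*w^3 + 9*w^2 + 9*w + 2)/(w^2*(6*w^3 + 6*w^2 + 9*w + 4)^2)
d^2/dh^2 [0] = 0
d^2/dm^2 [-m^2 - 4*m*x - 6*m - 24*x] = -2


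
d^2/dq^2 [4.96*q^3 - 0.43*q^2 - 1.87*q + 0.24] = 29.76*q - 0.86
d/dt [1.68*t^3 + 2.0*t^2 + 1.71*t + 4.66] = 5.04*t^2 + 4.0*t + 1.71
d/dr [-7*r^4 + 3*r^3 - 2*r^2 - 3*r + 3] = -28*r^3 + 9*r^2 - 4*r - 3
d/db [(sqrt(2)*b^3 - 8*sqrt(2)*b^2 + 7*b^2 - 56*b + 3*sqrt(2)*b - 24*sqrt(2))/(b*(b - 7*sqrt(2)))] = (sqrt(2)*b^4 - 28*b^3 - 52*sqrt(2)*b^2 + 168*b^2 + 48*sqrt(2)*b - 336)/(b^2*(b^2 - 14*sqrt(2)*b + 98))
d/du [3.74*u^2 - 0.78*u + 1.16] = 7.48*u - 0.78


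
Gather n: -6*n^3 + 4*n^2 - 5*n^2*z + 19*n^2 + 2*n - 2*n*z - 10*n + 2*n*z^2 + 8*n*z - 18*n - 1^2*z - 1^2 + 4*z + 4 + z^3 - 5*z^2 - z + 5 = -6*n^3 + n^2*(23 - 5*z) + n*(2*z^2 + 6*z - 26) + z^3 - 5*z^2 + 2*z + 8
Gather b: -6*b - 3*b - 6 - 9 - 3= -9*b - 18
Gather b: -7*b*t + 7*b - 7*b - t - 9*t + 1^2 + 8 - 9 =-7*b*t - 10*t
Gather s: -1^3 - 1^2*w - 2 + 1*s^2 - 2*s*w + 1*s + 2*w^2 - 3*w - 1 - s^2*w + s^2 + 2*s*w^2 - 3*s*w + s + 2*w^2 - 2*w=s^2*(2 - w) + s*(2*w^2 - 5*w + 2) + 4*w^2 - 6*w - 4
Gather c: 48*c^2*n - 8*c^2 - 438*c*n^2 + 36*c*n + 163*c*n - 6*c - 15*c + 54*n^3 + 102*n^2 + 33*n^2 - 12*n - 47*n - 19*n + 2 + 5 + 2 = c^2*(48*n - 8) + c*(-438*n^2 + 199*n - 21) + 54*n^3 + 135*n^2 - 78*n + 9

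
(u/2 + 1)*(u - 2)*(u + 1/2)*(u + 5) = u^4/2 + 11*u^3/4 - 3*u^2/4 - 11*u - 5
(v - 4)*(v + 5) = v^2 + v - 20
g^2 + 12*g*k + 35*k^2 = (g + 5*k)*(g + 7*k)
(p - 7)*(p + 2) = p^2 - 5*p - 14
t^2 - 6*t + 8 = (t - 4)*(t - 2)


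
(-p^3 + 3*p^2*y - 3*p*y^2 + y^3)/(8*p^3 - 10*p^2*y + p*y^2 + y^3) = (p^2 - 2*p*y + y^2)/(-8*p^2 + 2*p*y + y^2)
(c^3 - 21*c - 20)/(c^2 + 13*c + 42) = (c^3 - 21*c - 20)/(c^2 + 13*c + 42)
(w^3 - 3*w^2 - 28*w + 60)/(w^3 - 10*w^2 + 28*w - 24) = (w + 5)/(w - 2)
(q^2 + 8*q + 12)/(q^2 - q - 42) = (q + 2)/(q - 7)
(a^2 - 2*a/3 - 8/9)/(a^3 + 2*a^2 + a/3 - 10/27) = 3*(3*a - 4)/(9*a^2 + 12*a - 5)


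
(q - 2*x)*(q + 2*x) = q^2 - 4*x^2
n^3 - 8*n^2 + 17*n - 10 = (n - 5)*(n - 2)*(n - 1)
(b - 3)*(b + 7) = b^2 + 4*b - 21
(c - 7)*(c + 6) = c^2 - c - 42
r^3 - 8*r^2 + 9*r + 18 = (r - 6)*(r - 3)*(r + 1)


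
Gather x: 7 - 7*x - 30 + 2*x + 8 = -5*x - 15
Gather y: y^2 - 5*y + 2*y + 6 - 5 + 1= y^2 - 3*y + 2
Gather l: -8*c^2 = -8*c^2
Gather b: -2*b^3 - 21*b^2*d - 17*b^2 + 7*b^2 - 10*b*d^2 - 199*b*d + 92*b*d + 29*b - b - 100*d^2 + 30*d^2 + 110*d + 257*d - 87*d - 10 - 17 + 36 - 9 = -2*b^3 + b^2*(-21*d - 10) + b*(-10*d^2 - 107*d + 28) - 70*d^2 + 280*d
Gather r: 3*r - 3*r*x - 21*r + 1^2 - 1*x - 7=r*(-3*x - 18) - x - 6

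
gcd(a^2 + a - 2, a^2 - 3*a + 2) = a - 1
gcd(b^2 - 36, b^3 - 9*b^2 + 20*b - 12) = b - 6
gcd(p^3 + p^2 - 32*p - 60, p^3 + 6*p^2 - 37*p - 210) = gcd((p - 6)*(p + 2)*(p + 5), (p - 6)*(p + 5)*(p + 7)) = p^2 - p - 30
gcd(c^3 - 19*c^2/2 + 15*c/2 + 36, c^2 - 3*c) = c - 3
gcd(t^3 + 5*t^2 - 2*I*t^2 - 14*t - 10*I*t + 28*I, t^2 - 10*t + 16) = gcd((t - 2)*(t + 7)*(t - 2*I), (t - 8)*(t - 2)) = t - 2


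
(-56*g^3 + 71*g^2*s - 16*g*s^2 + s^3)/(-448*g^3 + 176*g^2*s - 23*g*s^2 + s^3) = (-g + s)/(-8*g + s)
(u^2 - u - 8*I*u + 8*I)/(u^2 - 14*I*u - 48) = (u - 1)/(u - 6*I)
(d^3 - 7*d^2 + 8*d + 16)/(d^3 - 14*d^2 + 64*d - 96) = (d + 1)/(d - 6)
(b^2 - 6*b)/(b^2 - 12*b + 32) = b*(b - 6)/(b^2 - 12*b + 32)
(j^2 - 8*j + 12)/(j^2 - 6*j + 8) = (j - 6)/(j - 4)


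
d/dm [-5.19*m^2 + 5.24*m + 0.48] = 5.24 - 10.38*m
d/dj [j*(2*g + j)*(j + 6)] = 4*g*j + 12*g + 3*j^2 + 12*j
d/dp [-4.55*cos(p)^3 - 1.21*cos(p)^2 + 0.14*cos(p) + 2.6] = (13.65*cos(p)^2 + 2.42*cos(p) - 0.14)*sin(p)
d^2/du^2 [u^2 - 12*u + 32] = 2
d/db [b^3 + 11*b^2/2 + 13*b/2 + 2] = 3*b^2 + 11*b + 13/2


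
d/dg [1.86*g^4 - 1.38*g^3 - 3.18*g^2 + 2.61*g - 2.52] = 7.44*g^3 - 4.14*g^2 - 6.36*g + 2.61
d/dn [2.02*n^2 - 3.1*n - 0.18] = 4.04*n - 3.1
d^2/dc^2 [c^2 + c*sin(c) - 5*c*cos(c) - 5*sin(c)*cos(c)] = -c*sin(c) + 5*c*cos(c) + 10*sin(c) + 10*sin(2*c) + 2*cos(c) + 2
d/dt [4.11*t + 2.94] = 4.11000000000000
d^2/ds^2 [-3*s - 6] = 0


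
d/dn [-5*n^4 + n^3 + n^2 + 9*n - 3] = -20*n^3 + 3*n^2 + 2*n + 9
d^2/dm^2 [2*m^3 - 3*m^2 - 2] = 12*m - 6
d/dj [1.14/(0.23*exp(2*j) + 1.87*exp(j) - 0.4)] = (-0.5244*exp(j) - 2.1318)*exp(j)/(0.23*exp(2*j) + 1.87*exp(j) - 0.4)^2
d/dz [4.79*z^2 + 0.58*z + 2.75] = 9.58*z + 0.58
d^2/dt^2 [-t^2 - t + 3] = -2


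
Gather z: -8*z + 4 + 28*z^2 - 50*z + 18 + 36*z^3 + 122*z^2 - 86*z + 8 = 36*z^3 + 150*z^2 - 144*z + 30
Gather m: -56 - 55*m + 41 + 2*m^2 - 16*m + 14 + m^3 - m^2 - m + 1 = m^3 + m^2 - 72*m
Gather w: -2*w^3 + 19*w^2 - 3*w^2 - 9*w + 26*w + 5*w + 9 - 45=-2*w^3 + 16*w^2 + 22*w - 36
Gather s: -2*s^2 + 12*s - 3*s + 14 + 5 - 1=-2*s^2 + 9*s + 18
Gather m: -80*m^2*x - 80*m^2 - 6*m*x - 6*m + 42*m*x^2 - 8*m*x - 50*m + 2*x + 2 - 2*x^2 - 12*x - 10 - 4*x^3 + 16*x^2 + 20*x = m^2*(-80*x - 80) + m*(42*x^2 - 14*x - 56) - 4*x^3 + 14*x^2 + 10*x - 8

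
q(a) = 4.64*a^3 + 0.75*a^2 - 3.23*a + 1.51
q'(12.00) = 2019.25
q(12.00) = 8088.67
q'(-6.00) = 488.89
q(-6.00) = -954.35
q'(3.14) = 138.73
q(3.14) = 142.41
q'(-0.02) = -3.25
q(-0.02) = 1.57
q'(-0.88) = 6.23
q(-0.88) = 1.77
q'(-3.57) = 168.82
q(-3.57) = -188.52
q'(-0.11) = -3.23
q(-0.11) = 1.87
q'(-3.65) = 176.74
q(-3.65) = -202.34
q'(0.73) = 5.28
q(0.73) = 1.36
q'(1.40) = 26.15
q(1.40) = 11.19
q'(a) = 13.92*a^2 + 1.5*a - 3.23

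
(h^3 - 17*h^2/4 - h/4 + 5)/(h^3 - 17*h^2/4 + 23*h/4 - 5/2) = (h^2 - 3*h - 4)/(h^2 - 3*h + 2)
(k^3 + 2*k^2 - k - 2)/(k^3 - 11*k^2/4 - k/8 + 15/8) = 8*(k^2 + 3*k + 2)/(8*k^2 - 14*k - 15)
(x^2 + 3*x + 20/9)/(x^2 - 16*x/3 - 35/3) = (x + 4/3)/(x - 7)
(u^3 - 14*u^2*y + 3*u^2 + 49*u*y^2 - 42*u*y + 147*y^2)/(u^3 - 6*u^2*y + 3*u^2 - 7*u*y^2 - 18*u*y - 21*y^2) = (u - 7*y)/(u + y)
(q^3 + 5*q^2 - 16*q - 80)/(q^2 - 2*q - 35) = (q^2 - 16)/(q - 7)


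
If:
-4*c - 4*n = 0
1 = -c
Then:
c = -1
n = 1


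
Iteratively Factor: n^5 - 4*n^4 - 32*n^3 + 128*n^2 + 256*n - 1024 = (n + 4)*(n^4 - 8*n^3 + 128*n - 256) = (n - 4)*(n + 4)*(n^3 - 4*n^2 - 16*n + 64) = (n - 4)^2*(n + 4)*(n^2 - 16) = (n - 4)^3*(n + 4)*(n + 4)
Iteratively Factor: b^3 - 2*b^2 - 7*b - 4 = (b + 1)*(b^2 - 3*b - 4) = (b - 4)*(b + 1)*(b + 1)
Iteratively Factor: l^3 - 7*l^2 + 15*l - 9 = (l - 3)*(l^2 - 4*l + 3) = (l - 3)^2*(l - 1)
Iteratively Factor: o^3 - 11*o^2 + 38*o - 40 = (o - 5)*(o^2 - 6*o + 8) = (o - 5)*(o - 2)*(o - 4)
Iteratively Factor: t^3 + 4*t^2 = (t)*(t^2 + 4*t) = t^2*(t + 4)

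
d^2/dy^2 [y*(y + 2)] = 2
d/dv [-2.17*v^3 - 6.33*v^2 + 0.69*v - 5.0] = -6.51*v^2 - 12.66*v + 0.69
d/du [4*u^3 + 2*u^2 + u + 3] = 12*u^2 + 4*u + 1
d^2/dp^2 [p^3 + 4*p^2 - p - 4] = 6*p + 8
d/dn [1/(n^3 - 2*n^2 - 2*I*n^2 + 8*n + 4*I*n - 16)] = (-3*n^2 + 4*n + 4*I*n - 8 - 4*I)/(n^3 - 2*n^2 - 2*I*n^2 + 8*n + 4*I*n - 16)^2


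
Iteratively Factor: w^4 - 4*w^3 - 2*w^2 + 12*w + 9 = (w - 3)*(w^3 - w^2 - 5*w - 3) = (w - 3)*(w + 1)*(w^2 - 2*w - 3) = (w - 3)*(w + 1)^2*(w - 3)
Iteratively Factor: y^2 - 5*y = (y)*(y - 5)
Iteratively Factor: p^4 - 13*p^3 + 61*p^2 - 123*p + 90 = (p - 3)*(p^3 - 10*p^2 + 31*p - 30) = (p - 3)*(p - 2)*(p^2 - 8*p + 15) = (p - 3)^2*(p - 2)*(p - 5)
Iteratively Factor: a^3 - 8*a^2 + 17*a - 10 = (a - 2)*(a^2 - 6*a + 5) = (a - 2)*(a - 1)*(a - 5)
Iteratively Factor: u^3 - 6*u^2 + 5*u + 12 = (u + 1)*(u^2 - 7*u + 12) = (u - 3)*(u + 1)*(u - 4)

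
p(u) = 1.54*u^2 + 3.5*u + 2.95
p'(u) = 3.08*u + 3.5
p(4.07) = 42.70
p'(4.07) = 16.04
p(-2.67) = 4.58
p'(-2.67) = -4.72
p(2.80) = 24.82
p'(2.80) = 12.12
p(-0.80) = 1.14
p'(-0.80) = 1.04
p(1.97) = 15.82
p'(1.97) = 9.57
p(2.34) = 19.57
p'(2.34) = 10.71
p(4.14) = 43.83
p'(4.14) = 16.25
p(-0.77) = 1.17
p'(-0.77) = 1.13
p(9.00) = 159.19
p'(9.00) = 31.22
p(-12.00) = 182.71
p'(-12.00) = -33.46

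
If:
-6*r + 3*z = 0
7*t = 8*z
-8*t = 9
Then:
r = -63/128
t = -9/8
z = -63/64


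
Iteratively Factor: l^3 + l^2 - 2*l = (l - 1)*(l^2 + 2*l) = (l - 1)*(l + 2)*(l)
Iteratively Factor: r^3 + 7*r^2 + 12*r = (r + 4)*(r^2 + 3*r) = (r + 3)*(r + 4)*(r)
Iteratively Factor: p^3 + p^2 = (p + 1)*(p^2) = p*(p + 1)*(p)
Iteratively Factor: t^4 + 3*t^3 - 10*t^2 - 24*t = (t + 4)*(t^3 - t^2 - 6*t) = t*(t + 4)*(t^2 - t - 6) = t*(t + 2)*(t + 4)*(t - 3)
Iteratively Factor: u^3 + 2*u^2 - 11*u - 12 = (u + 1)*(u^2 + u - 12) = (u - 3)*(u + 1)*(u + 4)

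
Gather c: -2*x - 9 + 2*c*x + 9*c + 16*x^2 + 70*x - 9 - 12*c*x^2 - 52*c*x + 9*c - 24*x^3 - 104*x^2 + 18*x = c*(-12*x^2 - 50*x + 18) - 24*x^3 - 88*x^2 + 86*x - 18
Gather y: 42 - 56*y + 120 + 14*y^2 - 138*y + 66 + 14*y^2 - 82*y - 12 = 28*y^2 - 276*y + 216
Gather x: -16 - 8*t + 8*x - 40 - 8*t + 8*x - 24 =-16*t + 16*x - 80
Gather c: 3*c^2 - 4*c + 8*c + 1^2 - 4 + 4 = 3*c^2 + 4*c + 1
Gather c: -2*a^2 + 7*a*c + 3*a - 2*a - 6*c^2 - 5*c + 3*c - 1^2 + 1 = -2*a^2 + a - 6*c^2 + c*(7*a - 2)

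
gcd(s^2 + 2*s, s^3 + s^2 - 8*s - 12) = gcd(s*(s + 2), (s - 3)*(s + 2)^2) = s + 2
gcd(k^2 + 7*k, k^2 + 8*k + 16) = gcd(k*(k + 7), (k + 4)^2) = 1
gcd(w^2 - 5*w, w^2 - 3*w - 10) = w - 5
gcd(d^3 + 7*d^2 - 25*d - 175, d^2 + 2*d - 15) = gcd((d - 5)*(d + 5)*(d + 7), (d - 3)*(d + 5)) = d + 5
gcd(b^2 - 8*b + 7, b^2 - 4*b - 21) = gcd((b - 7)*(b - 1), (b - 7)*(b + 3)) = b - 7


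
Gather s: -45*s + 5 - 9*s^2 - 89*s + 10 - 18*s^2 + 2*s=-27*s^2 - 132*s + 15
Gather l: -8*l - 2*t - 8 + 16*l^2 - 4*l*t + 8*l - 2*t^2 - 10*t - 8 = 16*l^2 - 4*l*t - 2*t^2 - 12*t - 16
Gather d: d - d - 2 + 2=0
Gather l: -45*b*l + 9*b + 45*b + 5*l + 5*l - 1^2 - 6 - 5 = 54*b + l*(10 - 45*b) - 12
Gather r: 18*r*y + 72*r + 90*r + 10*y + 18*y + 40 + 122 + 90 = r*(18*y + 162) + 28*y + 252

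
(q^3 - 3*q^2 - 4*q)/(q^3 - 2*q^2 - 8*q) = (q + 1)/(q + 2)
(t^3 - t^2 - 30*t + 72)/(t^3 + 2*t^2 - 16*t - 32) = (t^2 + 3*t - 18)/(t^2 + 6*t + 8)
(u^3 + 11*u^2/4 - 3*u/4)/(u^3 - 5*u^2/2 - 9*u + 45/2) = u*(4*u - 1)/(2*(2*u^2 - 11*u + 15))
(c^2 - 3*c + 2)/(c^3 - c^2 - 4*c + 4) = 1/(c + 2)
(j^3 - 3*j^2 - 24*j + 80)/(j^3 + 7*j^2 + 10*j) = (j^2 - 8*j + 16)/(j*(j + 2))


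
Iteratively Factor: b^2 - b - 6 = (b + 2)*(b - 3)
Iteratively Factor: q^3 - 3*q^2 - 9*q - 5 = (q + 1)*(q^2 - 4*q - 5) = (q + 1)^2*(q - 5)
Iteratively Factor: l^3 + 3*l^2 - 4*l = (l + 4)*(l^2 - l) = l*(l + 4)*(l - 1)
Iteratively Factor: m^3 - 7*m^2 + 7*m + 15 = (m + 1)*(m^2 - 8*m + 15) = (m - 3)*(m + 1)*(m - 5)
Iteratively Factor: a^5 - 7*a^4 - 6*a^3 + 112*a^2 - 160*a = (a - 2)*(a^4 - 5*a^3 - 16*a^2 + 80*a) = a*(a - 2)*(a^3 - 5*a^2 - 16*a + 80) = a*(a - 2)*(a + 4)*(a^2 - 9*a + 20) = a*(a - 4)*(a - 2)*(a + 4)*(a - 5)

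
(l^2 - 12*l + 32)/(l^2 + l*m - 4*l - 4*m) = (l - 8)/(l + m)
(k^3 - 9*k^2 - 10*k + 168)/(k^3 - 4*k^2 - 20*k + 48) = (k - 7)/(k - 2)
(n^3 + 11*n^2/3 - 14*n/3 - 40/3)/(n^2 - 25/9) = 3*(n^2 + 2*n - 8)/(3*n - 5)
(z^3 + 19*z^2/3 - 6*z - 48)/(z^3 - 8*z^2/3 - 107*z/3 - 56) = (3*z^2 + 10*z - 48)/(3*z^2 - 17*z - 56)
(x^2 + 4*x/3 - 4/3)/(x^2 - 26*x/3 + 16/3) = (x + 2)/(x - 8)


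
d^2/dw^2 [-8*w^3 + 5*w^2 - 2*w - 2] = 10 - 48*w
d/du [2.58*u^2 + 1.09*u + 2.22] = 5.16*u + 1.09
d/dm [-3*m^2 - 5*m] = -6*m - 5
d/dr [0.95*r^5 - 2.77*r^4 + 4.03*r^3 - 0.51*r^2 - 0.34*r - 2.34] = 4.75*r^4 - 11.08*r^3 + 12.09*r^2 - 1.02*r - 0.34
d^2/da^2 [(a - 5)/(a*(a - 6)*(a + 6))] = 6*(a^5 - 10*a^4 + 12*a^3 + 180*a^2 - 2160)/(a^3*(a^6 - 108*a^4 + 3888*a^2 - 46656))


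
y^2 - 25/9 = (y - 5/3)*(y + 5/3)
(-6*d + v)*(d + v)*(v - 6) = -6*d^2*v + 36*d^2 - 5*d*v^2 + 30*d*v + v^3 - 6*v^2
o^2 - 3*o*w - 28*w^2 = (o - 7*w)*(o + 4*w)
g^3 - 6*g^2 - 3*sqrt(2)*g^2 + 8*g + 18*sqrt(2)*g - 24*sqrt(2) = (g - 4)*(g - 2)*(g - 3*sqrt(2))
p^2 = p^2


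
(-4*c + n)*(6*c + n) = -24*c^2 + 2*c*n + n^2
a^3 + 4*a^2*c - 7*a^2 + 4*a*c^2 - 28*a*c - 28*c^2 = (a - 7)*(a + 2*c)^2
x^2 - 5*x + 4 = (x - 4)*(x - 1)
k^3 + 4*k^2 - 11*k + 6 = (k - 1)^2*(k + 6)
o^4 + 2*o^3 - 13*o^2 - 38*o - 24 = (o - 4)*(o + 1)*(o + 2)*(o + 3)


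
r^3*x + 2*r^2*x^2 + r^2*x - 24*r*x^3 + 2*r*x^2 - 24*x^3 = (r - 4*x)*(r + 6*x)*(r*x + x)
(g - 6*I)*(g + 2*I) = g^2 - 4*I*g + 12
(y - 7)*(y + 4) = y^2 - 3*y - 28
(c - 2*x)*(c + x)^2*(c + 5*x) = c^4 + 5*c^3*x - 3*c^2*x^2 - 17*c*x^3 - 10*x^4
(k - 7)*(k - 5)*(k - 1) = k^3 - 13*k^2 + 47*k - 35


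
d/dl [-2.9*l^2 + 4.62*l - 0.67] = 4.62 - 5.8*l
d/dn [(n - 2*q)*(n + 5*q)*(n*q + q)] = q*(3*n^2 + 6*n*q + 2*n - 10*q^2 + 3*q)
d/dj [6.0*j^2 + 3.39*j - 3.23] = 12.0*j + 3.39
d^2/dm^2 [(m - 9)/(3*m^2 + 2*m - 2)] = 2*((25 - 9*m)*(3*m^2 + 2*m - 2) + 4*(m - 9)*(3*m + 1)^2)/(3*m^2 + 2*m - 2)^3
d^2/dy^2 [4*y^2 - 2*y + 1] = 8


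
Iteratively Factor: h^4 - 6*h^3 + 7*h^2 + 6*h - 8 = (h - 2)*(h^3 - 4*h^2 - h + 4) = (h - 4)*(h - 2)*(h^2 - 1) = (h - 4)*(h - 2)*(h - 1)*(h + 1)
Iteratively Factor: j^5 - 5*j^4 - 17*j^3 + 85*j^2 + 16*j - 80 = (j + 1)*(j^4 - 6*j^3 - 11*j^2 + 96*j - 80) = (j - 1)*(j + 1)*(j^3 - 5*j^2 - 16*j + 80) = (j - 1)*(j + 1)*(j + 4)*(j^2 - 9*j + 20) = (j - 5)*(j - 1)*(j + 1)*(j + 4)*(j - 4)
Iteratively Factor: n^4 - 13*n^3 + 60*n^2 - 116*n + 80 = (n - 5)*(n^3 - 8*n^2 + 20*n - 16) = (n - 5)*(n - 2)*(n^2 - 6*n + 8) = (n - 5)*(n - 2)^2*(n - 4)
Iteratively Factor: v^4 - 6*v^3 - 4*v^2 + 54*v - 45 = (v - 3)*(v^3 - 3*v^2 - 13*v + 15) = (v - 5)*(v - 3)*(v^2 + 2*v - 3) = (v - 5)*(v - 3)*(v - 1)*(v + 3)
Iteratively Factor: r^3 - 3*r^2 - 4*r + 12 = (r - 3)*(r^2 - 4) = (r - 3)*(r + 2)*(r - 2)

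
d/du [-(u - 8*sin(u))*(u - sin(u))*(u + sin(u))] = 8*u^2*cos(u) - 3*u^2 + 16*u*sin(u) + u*sin(2*u) - 24*sin(u)^2*cos(u) + sin(u)^2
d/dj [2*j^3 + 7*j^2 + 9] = 2*j*(3*j + 7)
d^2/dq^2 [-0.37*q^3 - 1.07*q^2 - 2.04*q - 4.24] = -2.22*q - 2.14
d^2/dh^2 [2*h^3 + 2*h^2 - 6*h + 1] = 12*h + 4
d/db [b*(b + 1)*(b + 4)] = 3*b^2 + 10*b + 4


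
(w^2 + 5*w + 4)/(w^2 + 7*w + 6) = (w + 4)/(w + 6)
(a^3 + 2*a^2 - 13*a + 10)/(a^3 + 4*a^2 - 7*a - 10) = (a - 1)/(a + 1)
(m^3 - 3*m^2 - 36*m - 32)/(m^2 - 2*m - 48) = (m^2 + 5*m + 4)/(m + 6)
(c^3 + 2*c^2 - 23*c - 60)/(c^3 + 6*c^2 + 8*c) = (c^2 - 2*c - 15)/(c*(c + 2))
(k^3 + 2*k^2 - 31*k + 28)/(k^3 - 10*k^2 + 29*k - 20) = (k + 7)/(k - 5)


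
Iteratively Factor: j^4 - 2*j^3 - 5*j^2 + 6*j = (j)*(j^3 - 2*j^2 - 5*j + 6) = j*(j - 3)*(j^2 + j - 2) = j*(j - 3)*(j + 2)*(j - 1)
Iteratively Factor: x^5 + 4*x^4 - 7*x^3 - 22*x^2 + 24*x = (x - 2)*(x^4 + 6*x^3 + 5*x^2 - 12*x) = (x - 2)*(x - 1)*(x^3 + 7*x^2 + 12*x) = x*(x - 2)*(x - 1)*(x^2 + 7*x + 12) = x*(x - 2)*(x - 1)*(x + 4)*(x + 3)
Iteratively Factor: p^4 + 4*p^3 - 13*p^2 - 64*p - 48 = (p + 4)*(p^3 - 13*p - 12) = (p + 3)*(p + 4)*(p^2 - 3*p - 4) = (p - 4)*(p + 3)*(p + 4)*(p + 1)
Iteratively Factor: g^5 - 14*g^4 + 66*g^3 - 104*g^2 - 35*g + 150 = (g - 3)*(g^4 - 11*g^3 + 33*g^2 - 5*g - 50) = (g - 3)*(g + 1)*(g^3 - 12*g^2 + 45*g - 50) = (g - 3)*(g - 2)*(g + 1)*(g^2 - 10*g + 25) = (g - 5)*(g - 3)*(g - 2)*(g + 1)*(g - 5)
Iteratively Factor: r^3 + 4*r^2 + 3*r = (r + 1)*(r^2 + 3*r) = r*(r + 1)*(r + 3)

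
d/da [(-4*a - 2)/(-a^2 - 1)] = 4*(-a^2 - a + 1)/(a^4 + 2*a^2 + 1)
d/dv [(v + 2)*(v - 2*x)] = 2*v - 2*x + 2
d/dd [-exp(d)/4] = -exp(d)/4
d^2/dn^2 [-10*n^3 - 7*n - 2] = -60*n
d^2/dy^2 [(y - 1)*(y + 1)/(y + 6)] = 70/(y^3 + 18*y^2 + 108*y + 216)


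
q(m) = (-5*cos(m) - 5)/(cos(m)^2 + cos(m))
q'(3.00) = -0.72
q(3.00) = 5.05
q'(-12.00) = -3.77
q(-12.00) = -5.93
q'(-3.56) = -2.43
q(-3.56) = 5.47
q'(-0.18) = 0.92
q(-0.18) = -5.08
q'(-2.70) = 2.61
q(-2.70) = 5.53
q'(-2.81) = 1.82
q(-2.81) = 5.29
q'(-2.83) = 1.69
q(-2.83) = 5.25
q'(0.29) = -1.56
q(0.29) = -5.22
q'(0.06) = -0.30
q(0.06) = -5.01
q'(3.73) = 4.01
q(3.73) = 6.01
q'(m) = (2*sin(m)*cos(m) + sin(m))*(-5*cos(m) - 5)/(cos(m)^2 + cos(m))^2 + 5*sin(m)/(cos(m)^2 + cos(m)) = -5*sin(m)/cos(m)^2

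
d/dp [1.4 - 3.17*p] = -3.17000000000000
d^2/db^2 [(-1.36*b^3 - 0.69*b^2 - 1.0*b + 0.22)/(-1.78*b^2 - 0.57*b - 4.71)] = (-16.983556*b^3 - 16.984068*b^2 + 129.380184*b + 28.790574)/(5.639752*b^6 + 5.417964*b^5 + 46.504458*b^4 + 28.857789*b^3 + 123.053931*b^2 + 37.934811*b + 104.487111)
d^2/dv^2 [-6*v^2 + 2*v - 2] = -12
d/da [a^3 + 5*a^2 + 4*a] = 3*a^2 + 10*a + 4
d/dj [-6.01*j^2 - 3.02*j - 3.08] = -12.02*j - 3.02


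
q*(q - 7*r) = q^2 - 7*q*r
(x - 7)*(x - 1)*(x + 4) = x^3 - 4*x^2 - 25*x + 28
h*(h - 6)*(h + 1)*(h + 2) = h^4 - 3*h^3 - 16*h^2 - 12*h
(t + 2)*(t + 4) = t^2 + 6*t + 8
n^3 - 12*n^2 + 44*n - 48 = (n - 6)*(n - 4)*(n - 2)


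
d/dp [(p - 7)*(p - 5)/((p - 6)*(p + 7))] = (13*p^2 - 154*p + 469)/(p^4 + 2*p^3 - 83*p^2 - 84*p + 1764)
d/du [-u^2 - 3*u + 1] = -2*u - 3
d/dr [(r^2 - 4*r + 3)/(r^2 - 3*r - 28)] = (r^2 - 62*r + 121)/(r^4 - 6*r^3 - 47*r^2 + 168*r + 784)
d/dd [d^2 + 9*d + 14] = 2*d + 9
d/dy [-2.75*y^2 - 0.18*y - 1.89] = -5.5*y - 0.18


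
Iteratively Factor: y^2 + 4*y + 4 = (y + 2)*(y + 2)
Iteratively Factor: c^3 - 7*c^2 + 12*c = (c - 3)*(c^2 - 4*c) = c*(c - 3)*(c - 4)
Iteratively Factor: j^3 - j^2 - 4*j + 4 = (j - 2)*(j^2 + j - 2) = (j - 2)*(j + 2)*(j - 1)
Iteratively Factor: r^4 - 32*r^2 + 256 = (r - 4)*(r^3 + 4*r^2 - 16*r - 64) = (r - 4)^2*(r^2 + 8*r + 16) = (r - 4)^2*(r + 4)*(r + 4)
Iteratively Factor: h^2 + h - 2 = (h + 2)*(h - 1)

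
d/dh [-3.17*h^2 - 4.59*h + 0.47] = -6.34*h - 4.59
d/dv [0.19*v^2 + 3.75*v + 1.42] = 0.38*v + 3.75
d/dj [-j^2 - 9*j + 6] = -2*j - 9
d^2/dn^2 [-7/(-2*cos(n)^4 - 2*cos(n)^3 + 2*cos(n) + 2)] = 7*(2*(4*cos(n)^3 + 3*cos(n)^2 - 1)^2*sin(n)^2 + (9*cos(2*n) + 8*cos(3*n) - 5)*(cos(n)^4 + cos(n)^3 - cos(n) - 1)*cos(n)/2)/(2*(cos(n)^4 + cos(n)^3 - cos(n) - 1)^3)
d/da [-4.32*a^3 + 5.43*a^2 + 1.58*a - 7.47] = -12.96*a^2 + 10.86*a + 1.58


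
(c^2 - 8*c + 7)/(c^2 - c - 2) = (-c^2 + 8*c - 7)/(-c^2 + c + 2)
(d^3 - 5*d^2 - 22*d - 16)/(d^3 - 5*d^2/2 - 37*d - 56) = 2*(d + 1)/(2*d + 7)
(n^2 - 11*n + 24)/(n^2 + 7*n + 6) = (n^2 - 11*n + 24)/(n^2 + 7*n + 6)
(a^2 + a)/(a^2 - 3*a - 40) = a*(a + 1)/(a^2 - 3*a - 40)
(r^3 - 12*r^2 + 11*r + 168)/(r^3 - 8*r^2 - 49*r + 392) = (r + 3)/(r + 7)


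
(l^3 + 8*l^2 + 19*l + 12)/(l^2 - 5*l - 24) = (l^2 + 5*l + 4)/(l - 8)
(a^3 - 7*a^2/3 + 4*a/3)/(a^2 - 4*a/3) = a - 1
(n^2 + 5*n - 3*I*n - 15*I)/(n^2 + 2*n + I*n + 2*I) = (n^2 + n*(5 - 3*I) - 15*I)/(n^2 + n*(2 + I) + 2*I)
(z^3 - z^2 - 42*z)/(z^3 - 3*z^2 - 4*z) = (-z^2 + z + 42)/(-z^2 + 3*z + 4)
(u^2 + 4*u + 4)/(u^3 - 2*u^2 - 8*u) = (u + 2)/(u*(u - 4))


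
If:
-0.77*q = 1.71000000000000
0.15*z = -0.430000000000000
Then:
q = -2.22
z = -2.87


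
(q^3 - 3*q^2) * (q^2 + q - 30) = q^5 - 2*q^4 - 33*q^3 + 90*q^2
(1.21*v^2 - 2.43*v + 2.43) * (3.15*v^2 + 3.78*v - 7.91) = 3.8115*v^4 - 3.0807*v^3 - 11.102*v^2 + 28.4067*v - 19.2213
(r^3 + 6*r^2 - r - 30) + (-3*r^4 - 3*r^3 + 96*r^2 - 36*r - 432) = -3*r^4 - 2*r^3 + 102*r^2 - 37*r - 462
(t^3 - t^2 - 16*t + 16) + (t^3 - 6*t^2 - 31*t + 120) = 2*t^3 - 7*t^2 - 47*t + 136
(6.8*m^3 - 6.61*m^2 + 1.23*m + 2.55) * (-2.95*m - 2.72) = -20.06*m^4 + 1.0035*m^3 + 14.3507*m^2 - 10.8681*m - 6.936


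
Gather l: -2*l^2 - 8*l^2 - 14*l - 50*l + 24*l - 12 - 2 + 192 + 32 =-10*l^2 - 40*l + 210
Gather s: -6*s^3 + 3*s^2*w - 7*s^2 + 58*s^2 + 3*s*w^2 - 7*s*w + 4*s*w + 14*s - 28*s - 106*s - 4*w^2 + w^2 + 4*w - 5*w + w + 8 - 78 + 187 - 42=-6*s^3 + s^2*(3*w + 51) + s*(3*w^2 - 3*w - 120) - 3*w^2 + 75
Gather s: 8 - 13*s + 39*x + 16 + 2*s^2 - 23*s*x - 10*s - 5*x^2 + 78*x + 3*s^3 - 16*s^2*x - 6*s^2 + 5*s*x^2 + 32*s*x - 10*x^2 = 3*s^3 + s^2*(-16*x - 4) + s*(5*x^2 + 9*x - 23) - 15*x^2 + 117*x + 24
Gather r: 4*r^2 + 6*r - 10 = 4*r^2 + 6*r - 10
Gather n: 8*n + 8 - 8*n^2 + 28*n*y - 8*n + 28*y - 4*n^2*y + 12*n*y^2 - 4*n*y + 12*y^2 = n^2*(-4*y - 8) + n*(12*y^2 + 24*y) + 12*y^2 + 28*y + 8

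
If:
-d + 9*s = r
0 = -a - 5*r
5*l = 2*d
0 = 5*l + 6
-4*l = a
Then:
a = 24/5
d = -3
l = -6/5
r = -24/25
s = -11/25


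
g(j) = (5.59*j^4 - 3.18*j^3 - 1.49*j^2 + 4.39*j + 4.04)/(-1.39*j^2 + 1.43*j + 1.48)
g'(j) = (2.78*j - 1.43)*(5.59*j^4 - 3.18*j^3 - 1.49*j^2 + 4.39*j + 4.04)/(-1.39*j^2 + 1.43*j + 1.48)^2 + (22.36*j^3 - 9.54*j^2 - 2.98*j + 4.39)/(-1.39*j^2 + 1.43*j + 1.48) = (-15.5402*j^5 + 28.4013*j^4 + 23.998*j^3 - 10.1478*j^2 + 6.8208*j + 0.72)/(1.9321*j^4 - 3.9754*j^3 - 2.0695*j^2 + 4.2328*j + 2.1904)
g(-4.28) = -69.20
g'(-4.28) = 32.83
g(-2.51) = -23.54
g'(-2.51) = 18.76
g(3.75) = -73.78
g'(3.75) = -29.48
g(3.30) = -61.64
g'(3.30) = -24.26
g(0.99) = 6.01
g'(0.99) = 14.17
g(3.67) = -71.45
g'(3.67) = -28.63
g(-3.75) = -52.91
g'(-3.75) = 28.61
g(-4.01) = -60.62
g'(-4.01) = 30.68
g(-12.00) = -561.28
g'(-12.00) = 94.72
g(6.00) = -163.44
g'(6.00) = -49.53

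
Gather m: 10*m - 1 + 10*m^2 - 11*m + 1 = 10*m^2 - m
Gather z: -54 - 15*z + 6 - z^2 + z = -z^2 - 14*z - 48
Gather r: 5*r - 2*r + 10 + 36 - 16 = 3*r + 30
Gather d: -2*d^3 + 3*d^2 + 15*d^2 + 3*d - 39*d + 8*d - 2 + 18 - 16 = -2*d^3 + 18*d^2 - 28*d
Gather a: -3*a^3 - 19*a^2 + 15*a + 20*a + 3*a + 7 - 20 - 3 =-3*a^3 - 19*a^2 + 38*a - 16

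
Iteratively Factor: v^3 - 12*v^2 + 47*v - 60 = (v - 3)*(v^2 - 9*v + 20) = (v - 5)*(v - 3)*(v - 4)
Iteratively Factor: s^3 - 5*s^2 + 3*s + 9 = (s - 3)*(s^2 - 2*s - 3) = (s - 3)*(s + 1)*(s - 3)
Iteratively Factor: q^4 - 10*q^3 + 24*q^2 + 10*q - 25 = (q - 5)*(q^3 - 5*q^2 - q + 5) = (q - 5)^2*(q^2 - 1) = (q - 5)^2*(q + 1)*(q - 1)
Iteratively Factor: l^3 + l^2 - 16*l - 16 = (l - 4)*(l^2 + 5*l + 4) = (l - 4)*(l + 4)*(l + 1)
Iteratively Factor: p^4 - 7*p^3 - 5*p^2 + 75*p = (p - 5)*(p^3 - 2*p^2 - 15*p) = (p - 5)^2*(p^2 + 3*p) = (p - 5)^2*(p + 3)*(p)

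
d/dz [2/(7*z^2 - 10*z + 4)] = 4*(5 - 7*z)/(7*z^2 - 10*z + 4)^2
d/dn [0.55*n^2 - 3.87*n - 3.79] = 1.1*n - 3.87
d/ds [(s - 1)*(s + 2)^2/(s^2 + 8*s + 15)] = (s + 2)*(3*s*(s^2 + 8*s + 15) - 2*(s - 1)*(s + 2)*(s + 4))/(s^2 + 8*s + 15)^2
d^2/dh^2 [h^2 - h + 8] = 2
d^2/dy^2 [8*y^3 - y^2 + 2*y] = 48*y - 2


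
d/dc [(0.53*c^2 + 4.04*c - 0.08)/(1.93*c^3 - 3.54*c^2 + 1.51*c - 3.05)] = (-1.0229*c^4 - 15.5944*c^3 + 15.5651*c^2 - 3.7994*c - 12.2012)/(3.7249*c^6 - 13.6644*c^5 + 18.3602*c^4 - 22.4638*c^3 + 23.8741*c^2 - 9.211*c + 9.3025)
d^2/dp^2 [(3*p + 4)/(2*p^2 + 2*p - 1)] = 4*(2*(2*p + 1)^2*(3*p + 4) - (9*p + 7)*(2*p^2 + 2*p - 1))/(2*p^2 + 2*p - 1)^3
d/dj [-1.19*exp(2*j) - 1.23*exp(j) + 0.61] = (-2.38*exp(j) - 1.23)*exp(j)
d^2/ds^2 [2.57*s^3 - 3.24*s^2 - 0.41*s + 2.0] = 15.42*s - 6.48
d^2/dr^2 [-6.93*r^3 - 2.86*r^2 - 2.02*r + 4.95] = -41.58*r - 5.72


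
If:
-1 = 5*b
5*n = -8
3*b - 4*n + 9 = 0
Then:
No Solution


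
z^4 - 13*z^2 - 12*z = z*(z - 4)*(z + 1)*(z + 3)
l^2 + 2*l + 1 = (l + 1)^2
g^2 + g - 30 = (g - 5)*(g + 6)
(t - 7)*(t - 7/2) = t^2 - 21*t/2 + 49/2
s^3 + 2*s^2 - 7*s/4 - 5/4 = (s - 1)*(s + 1/2)*(s + 5/2)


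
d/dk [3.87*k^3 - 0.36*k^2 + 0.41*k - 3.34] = 11.61*k^2 - 0.72*k + 0.41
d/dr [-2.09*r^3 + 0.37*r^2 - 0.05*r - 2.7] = -6.27*r^2 + 0.74*r - 0.05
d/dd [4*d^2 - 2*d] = 8*d - 2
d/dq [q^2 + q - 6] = 2*q + 1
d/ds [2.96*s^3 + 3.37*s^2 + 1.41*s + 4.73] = 8.88*s^2 + 6.74*s + 1.41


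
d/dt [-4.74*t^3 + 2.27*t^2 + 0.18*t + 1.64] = -14.22*t^2 + 4.54*t + 0.18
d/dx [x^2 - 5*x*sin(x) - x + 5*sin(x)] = -5*x*cos(x) + 2*x + 5*sqrt(2)*cos(x + pi/4) - 1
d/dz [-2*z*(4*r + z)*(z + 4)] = -16*r*z - 32*r - 6*z^2 - 16*z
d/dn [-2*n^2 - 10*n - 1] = -4*n - 10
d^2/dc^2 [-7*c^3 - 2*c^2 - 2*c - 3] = -42*c - 4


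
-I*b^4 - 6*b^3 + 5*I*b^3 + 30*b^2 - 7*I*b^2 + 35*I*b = b*(b - 5)*(b - 7*I)*(-I*b + 1)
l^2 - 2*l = l*(l - 2)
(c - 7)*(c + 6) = c^2 - c - 42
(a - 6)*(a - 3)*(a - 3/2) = a^3 - 21*a^2/2 + 63*a/2 - 27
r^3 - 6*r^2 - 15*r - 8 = (r - 8)*(r + 1)^2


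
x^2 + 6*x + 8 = (x + 2)*(x + 4)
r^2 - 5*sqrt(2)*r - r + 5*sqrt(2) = (r - 1)*(r - 5*sqrt(2))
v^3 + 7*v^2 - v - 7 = (v - 1)*(v + 1)*(v + 7)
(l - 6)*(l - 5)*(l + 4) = l^3 - 7*l^2 - 14*l + 120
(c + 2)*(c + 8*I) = c^2 + 2*c + 8*I*c + 16*I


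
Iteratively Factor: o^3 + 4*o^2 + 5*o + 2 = (o + 1)*(o^2 + 3*o + 2) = (o + 1)*(o + 2)*(o + 1)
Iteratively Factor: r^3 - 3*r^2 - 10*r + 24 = (r + 3)*(r^2 - 6*r + 8) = (r - 2)*(r + 3)*(r - 4)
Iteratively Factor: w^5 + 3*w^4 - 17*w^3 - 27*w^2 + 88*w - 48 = (w + 4)*(w^4 - w^3 - 13*w^2 + 25*w - 12) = (w - 1)*(w + 4)*(w^3 - 13*w + 12) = (w - 1)^2*(w + 4)*(w^2 + w - 12) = (w - 1)^2*(w + 4)^2*(w - 3)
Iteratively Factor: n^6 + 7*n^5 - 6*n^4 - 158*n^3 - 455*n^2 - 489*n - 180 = (n + 1)*(n^5 + 6*n^4 - 12*n^3 - 146*n^2 - 309*n - 180) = (n + 1)*(n + 4)*(n^4 + 2*n^3 - 20*n^2 - 66*n - 45) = (n + 1)*(n + 3)*(n + 4)*(n^3 - n^2 - 17*n - 15) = (n + 1)*(n + 3)^2*(n + 4)*(n^2 - 4*n - 5) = (n - 5)*(n + 1)*(n + 3)^2*(n + 4)*(n + 1)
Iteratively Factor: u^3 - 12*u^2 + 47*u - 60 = (u - 3)*(u^2 - 9*u + 20) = (u - 5)*(u - 3)*(u - 4)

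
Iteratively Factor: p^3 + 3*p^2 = (p + 3)*(p^2) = p*(p + 3)*(p)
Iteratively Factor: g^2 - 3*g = (g - 3)*(g)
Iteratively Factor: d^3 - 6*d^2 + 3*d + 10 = (d - 5)*(d^2 - d - 2) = (d - 5)*(d - 2)*(d + 1)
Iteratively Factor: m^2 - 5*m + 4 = (m - 1)*(m - 4)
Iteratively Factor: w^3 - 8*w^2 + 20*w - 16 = (w - 2)*(w^2 - 6*w + 8) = (w - 2)^2*(w - 4)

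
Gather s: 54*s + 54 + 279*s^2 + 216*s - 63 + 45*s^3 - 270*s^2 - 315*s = 45*s^3 + 9*s^2 - 45*s - 9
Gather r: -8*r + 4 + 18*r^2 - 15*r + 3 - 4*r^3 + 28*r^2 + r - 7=-4*r^3 + 46*r^2 - 22*r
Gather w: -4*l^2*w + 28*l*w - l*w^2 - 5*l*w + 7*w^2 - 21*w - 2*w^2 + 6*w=w^2*(5 - l) + w*(-4*l^2 + 23*l - 15)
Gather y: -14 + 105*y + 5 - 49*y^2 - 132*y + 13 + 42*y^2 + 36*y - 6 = -7*y^2 + 9*y - 2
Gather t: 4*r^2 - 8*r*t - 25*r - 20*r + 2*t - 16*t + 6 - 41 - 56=4*r^2 - 45*r + t*(-8*r - 14) - 91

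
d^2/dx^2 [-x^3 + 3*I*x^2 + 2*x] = -6*x + 6*I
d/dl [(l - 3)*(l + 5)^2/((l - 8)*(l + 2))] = (l^4 - 12*l^3 - 85*l^2 - 74*l - 370)/(l^4 - 12*l^3 + 4*l^2 + 192*l + 256)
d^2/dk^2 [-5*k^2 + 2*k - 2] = -10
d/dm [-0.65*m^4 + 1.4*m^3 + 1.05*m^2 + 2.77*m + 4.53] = -2.6*m^3 + 4.2*m^2 + 2.1*m + 2.77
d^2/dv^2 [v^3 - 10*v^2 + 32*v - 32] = 6*v - 20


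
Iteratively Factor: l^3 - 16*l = (l - 4)*(l^2 + 4*l) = (l - 4)*(l + 4)*(l)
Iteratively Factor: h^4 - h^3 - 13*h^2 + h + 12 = (h - 1)*(h^3 - 13*h - 12) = (h - 4)*(h - 1)*(h^2 + 4*h + 3) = (h - 4)*(h - 1)*(h + 1)*(h + 3)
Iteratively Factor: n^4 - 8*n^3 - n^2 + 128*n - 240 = (n - 3)*(n^3 - 5*n^2 - 16*n + 80) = (n - 3)*(n + 4)*(n^2 - 9*n + 20) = (n - 5)*(n - 3)*(n + 4)*(n - 4)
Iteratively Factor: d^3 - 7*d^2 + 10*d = (d)*(d^2 - 7*d + 10) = d*(d - 5)*(d - 2)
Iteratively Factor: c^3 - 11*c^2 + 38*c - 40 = (c - 5)*(c^2 - 6*c + 8) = (c - 5)*(c - 2)*(c - 4)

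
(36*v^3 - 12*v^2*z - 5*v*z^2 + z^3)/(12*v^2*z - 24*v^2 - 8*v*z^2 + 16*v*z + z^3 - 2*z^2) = (3*v + z)/(z - 2)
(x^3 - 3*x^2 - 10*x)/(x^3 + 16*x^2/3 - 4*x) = 3*(x^2 - 3*x - 10)/(3*x^2 + 16*x - 12)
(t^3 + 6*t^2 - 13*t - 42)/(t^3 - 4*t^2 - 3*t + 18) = (t + 7)/(t - 3)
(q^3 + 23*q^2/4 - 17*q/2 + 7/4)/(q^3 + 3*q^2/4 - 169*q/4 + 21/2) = (q - 1)/(q - 6)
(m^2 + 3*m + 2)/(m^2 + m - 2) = (m + 1)/(m - 1)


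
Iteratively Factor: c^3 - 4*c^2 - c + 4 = (c - 4)*(c^2 - 1) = (c - 4)*(c - 1)*(c + 1)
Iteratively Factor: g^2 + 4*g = (g + 4)*(g)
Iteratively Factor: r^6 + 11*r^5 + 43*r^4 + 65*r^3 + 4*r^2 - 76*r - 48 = (r + 2)*(r^5 + 9*r^4 + 25*r^3 + 15*r^2 - 26*r - 24) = (r + 2)^2*(r^4 + 7*r^3 + 11*r^2 - 7*r - 12) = (r + 2)^2*(r + 4)*(r^3 + 3*r^2 - r - 3) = (r + 1)*(r + 2)^2*(r + 4)*(r^2 + 2*r - 3) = (r + 1)*(r + 2)^2*(r + 3)*(r + 4)*(r - 1)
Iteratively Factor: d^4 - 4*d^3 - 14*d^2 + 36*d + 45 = (d - 3)*(d^3 - d^2 - 17*d - 15) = (d - 3)*(d + 1)*(d^2 - 2*d - 15) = (d - 3)*(d + 1)*(d + 3)*(d - 5)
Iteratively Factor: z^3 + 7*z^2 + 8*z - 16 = (z + 4)*(z^2 + 3*z - 4) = (z + 4)^2*(z - 1)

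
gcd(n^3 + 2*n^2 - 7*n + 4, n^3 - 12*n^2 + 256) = n + 4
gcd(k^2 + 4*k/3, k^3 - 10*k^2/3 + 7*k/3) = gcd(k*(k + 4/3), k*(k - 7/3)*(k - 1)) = k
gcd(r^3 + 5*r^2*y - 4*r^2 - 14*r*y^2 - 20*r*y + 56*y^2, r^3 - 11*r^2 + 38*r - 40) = r - 4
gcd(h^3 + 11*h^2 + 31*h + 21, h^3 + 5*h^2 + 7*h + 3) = h^2 + 4*h + 3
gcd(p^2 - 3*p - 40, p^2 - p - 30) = p + 5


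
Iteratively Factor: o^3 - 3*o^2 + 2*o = (o)*(o^2 - 3*o + 2) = o*(o - 2)*(o - 1)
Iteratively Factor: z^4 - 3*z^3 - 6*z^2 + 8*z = (z - 4)*(z^3 + z^2 - 2*z) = (z - 4)*(z - 1)*(z^2 + 2*z) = (z - 4)*(z - 1)*(z + 2)*(z)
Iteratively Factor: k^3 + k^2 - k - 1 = (k - 1)*(k^2 + 2*k + 1) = (k - 1)*(k + 1)*(k + 1)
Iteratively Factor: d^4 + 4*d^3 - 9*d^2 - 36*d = (d - 3)*(d^3 + 7*d^2 + 12*d) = (d - 3)*(d + 3)*(d^2 + 4*d) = (d - 3)*(d + 3)*(d + 4)*(d)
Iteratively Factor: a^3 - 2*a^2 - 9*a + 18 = (a + 3)*(a^2 - 5*a + 6) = (a - 2)*(a + 3)*(a - 3)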